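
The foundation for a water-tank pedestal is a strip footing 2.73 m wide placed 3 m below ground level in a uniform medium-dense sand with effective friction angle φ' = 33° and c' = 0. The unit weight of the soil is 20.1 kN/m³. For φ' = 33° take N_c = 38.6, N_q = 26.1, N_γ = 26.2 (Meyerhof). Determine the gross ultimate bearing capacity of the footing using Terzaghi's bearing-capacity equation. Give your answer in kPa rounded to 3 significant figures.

q_ult ≈ 2290 kPa

Overburden at base level: q = 20.1 × 3 = 60.3 kPa.
Surcharge term q·N_q = 60.3 × 26.1 = 1573.8 kPa; self-weight term 0.5·γ·B·N_γ = 0.5 × 20.1 × 2.73 × 26.2 = 718.84 kPa.
q_ult = 1573.8 + 718.84 = 2292.7 kPa.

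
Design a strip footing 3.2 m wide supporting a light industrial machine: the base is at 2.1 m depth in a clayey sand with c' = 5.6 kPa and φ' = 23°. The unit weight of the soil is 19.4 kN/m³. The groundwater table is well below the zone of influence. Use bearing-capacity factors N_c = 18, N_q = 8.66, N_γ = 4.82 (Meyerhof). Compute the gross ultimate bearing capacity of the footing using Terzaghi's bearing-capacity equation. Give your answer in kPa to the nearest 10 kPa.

Effective surcharge at the founding depth q = γ·D_f = 19.4 × 2.1 = 40.74 kPa.
q_ult = c·N_c + q·N_q + 0.5·γ·B·N_γ
     = 5.6 × 18 + 40.74 × 8.66 + 0.5 × 19.4 × 3.2 × 4.82
     = 100.8 + 352.81 + 149.61 = 603.22 kPa.

q_ult ≈ 600 kPa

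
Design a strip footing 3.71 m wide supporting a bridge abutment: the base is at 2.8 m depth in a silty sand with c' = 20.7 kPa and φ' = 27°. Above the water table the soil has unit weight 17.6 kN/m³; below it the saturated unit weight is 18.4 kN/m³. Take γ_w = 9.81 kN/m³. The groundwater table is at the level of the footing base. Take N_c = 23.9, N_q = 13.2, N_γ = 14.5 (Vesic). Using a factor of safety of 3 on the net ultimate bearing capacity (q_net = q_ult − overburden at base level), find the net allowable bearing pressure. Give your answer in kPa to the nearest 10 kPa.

q_all(net) ≈ 440 kPa

Overburden at base level: q = 17.6 × 2.8 = 49.28 kPa.
Below the base the soil is submerged, so the ½γBN_γ term uses γ' = 18.4 − 9.81 = 8.59 kN/m³.
Cohesion term c·N_c = 20.7 × 23.9 = 494.73 kPa; surcharge term q·N_q = 49.28 × 13.2 = 650.5 kPa; self-weight term 0.5·γ·B·N_γ = 0.5 × 8.59 × 3.71 × 14.5 = 231.05 kPa.
q_ult = 494.73 + 650.5 + 231.05 = 1376.3 kPa.
q_net = 1376.3 − 49.28 = 1327 kPa.
q_all(net) = 1327 / 3 = 442.33 kPa.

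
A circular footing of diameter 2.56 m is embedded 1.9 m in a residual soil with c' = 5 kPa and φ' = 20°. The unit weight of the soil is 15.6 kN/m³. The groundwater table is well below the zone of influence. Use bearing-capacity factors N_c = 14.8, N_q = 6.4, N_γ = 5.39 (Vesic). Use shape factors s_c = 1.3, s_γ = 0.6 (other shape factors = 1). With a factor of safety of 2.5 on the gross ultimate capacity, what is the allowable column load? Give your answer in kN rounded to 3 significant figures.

P_all ≈ 722 kN

Effective surcharge at the founding depth q = γ·D_f = 15.6 × 1.9 = 29.64 kPa.
q_ult = c·N_c·s_c + q·N_q + 0.5·γ·B·N_γ·s_γ
     = 5 × 14.8 × 1.3 + 29.64 × 6.4 + 0.5 × 15.6 × 2.56 × 5.39 × 0.6
     = 96.2 + 189.7 + 64.577 = 350.47 kPa.
Gross allowable pressure q_all = 350.47 / 2.5 = 140.19 kPa.
Footing area = 5.1472 m², so allowable column load = 140.19 × 5.1472 = 721.58 kN.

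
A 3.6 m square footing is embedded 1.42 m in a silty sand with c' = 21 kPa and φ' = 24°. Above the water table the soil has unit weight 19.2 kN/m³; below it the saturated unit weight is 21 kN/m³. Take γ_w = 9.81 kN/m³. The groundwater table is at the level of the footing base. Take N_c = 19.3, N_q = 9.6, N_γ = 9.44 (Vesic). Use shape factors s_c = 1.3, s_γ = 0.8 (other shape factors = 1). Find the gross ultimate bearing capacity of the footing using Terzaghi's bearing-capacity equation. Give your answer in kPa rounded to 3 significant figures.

Overburden at base level: q = 19.2 × 1.42 = 27.264 kPa.
Below the base the soil is submerged, so the ½γBN_γ term uses γ' = 21 − 9.81 = 11.19 kN/m³.
Cohesion term c·N_c·s_c = 21 × 19.3 × 1.3 = 526.89 kPa; surcharge term q·N_q = 27.264 × 9.6 = 261.73 kPa; self-weight term 0.5·γ·B·N_γ·s_γ = 0.5 × 11.19 × 3.6 × 9.44 × 0.8 = 152.11 kPa.
q_ult = 526.89 + 261.73 + 152.11 = 940.74 kPa.

q_ult ≈ 941 kPa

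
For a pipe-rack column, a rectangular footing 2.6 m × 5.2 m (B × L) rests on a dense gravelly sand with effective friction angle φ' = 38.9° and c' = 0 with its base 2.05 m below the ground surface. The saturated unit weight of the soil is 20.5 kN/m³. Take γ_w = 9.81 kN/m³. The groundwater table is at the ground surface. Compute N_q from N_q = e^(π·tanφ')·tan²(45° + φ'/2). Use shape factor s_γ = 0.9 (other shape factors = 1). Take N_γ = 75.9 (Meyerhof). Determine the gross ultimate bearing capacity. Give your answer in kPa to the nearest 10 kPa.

tan38.9° = 0.8069, so N_q = e^(π×0.8069)·tan²(64.45°) = 12.616 × 4.376 = 55.2.
Water table at ground surface, so effective unit weight γ' = 20.5 − 9.81 = 10.69 kN/m³ is used throughout; overburden q = 10.69 × 2.05 = 21.914 kPa; the same γ' applies in the ½γBN_γ term.
Surcharge term q·N_q = 21.914 × 55.204 = 1209.8 kPa; self-weight term 0.5·γ·B·N_γ·s_γ = 0.5 × 10.69 × 2.6 × 75.9 × 0.9 = 949.3 kPa.
q_ult = 1209.8 + 949.3 = 2159.1 kPa.

q_ult ≈ 2160 kPa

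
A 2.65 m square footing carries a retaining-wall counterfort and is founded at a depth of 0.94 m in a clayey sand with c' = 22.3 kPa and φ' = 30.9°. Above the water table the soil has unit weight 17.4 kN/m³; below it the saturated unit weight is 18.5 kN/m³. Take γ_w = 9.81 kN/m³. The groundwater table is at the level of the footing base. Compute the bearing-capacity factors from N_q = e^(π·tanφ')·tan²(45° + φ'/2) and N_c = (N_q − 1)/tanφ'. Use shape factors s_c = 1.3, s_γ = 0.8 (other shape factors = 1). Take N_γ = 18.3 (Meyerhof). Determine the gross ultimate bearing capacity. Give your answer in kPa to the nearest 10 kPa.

tan30.9° = 0.5985, so N_q = e^(π×0.5985)·tan²(60.45°) = 6.555 × 3.111 = 20.39.
N_c = (20.39 − 1)/tan30.9° = 32.41.
q = γ·D_f = 17.4 × 0.94 = 16.356 kPa.
For the ½γBN_γ term take γ' = 18.5 − 9.81 = 8.69 kN/m³ (soil below base is submerged).
c·N_c·s_c = 22.3 × 32.406 × 1.3 = 939.44 kPa
q·N_q = 16.356 × 20.394 = 333.57 kPa
0.5·γ·B·N_γ·s_γ = 0.5 × 8.69 × 2.65 × 18.3 × 0.8 = 168.57 kPa
q_ult = 939.44 + 333.57 + 168.57 = 1441.6 kPa.

q_ult ≈ 1440 kPa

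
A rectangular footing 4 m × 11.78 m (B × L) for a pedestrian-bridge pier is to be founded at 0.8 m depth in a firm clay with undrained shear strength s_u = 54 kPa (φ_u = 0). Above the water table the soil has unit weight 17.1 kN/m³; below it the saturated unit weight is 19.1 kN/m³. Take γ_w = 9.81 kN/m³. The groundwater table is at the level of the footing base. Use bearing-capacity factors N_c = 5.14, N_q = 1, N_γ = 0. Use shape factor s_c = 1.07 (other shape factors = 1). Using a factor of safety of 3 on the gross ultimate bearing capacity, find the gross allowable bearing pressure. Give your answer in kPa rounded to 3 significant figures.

Effective surcharge at the founding depth q = γ·D_f = 17.1 × 0.8 = 13.68 kPa.
q_ult = c·N_c·s_c + q·N_q
     = 54 × 5.14 × 1.07 + 13.68 × 1
     = 296.99 + 13.68 = 310.67 kPa.
q_all = 310.67 / 3 = 103.56 kPa.

q_all ≈ 104 kPa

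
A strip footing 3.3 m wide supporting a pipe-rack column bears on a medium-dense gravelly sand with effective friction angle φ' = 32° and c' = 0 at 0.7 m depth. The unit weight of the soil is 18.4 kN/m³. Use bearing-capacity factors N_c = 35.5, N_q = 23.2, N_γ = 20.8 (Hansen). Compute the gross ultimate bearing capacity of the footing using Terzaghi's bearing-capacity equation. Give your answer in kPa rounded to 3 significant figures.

q_ult ≈ 930 kPa

q = γ·D_f = 18.4 × 0.7 = 12.88 kPa.
q·N_q = 12.88 × 23.2 = 298.82 kPa
0.5·γ·B·N_γ = 0.5 × 18.4 × 3.3 × 20.8 = 631.49 kPa
q_ult = 298.82 + 631.49 = 930.3 kPa.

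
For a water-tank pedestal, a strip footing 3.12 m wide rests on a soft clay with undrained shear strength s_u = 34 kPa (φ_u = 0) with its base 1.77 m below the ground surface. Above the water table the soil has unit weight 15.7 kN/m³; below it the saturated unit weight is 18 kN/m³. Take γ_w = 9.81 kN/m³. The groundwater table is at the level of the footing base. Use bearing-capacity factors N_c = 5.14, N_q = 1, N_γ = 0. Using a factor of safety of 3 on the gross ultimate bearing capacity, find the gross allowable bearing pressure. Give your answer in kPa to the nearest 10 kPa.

q_all ≈ 70 kPa

Overburden at base level: q = 15.7 × 1.77 = 27.789 kPa.
Cohesion term c·N_c = 34 × 5.14 = 174.76 kPa; surcharge term q·N_q = 27.789 × 1 = 27.789 kPa.
q_ult = 174.76 + 27.789 = 202.55 kPa.
q_all = 202.55 / 3 = 67.516 kPa.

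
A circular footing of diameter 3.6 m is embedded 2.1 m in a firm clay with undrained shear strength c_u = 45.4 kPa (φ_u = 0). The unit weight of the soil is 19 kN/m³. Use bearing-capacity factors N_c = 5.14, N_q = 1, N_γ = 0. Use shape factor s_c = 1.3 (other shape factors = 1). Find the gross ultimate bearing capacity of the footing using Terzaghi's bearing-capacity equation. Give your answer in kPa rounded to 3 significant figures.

Effective surcharge at the founding depth q = γ·D_f = 19 × 2.1 = 39.9 kPa.
q_ult = c·N_c·s_c + q·N_q
     = 45.4 × 5.14 × 1.3 + 39.9 × 1
     = 303.36 + 39.9 = 343.26 kPa.

q_ult ≈ 343 kPa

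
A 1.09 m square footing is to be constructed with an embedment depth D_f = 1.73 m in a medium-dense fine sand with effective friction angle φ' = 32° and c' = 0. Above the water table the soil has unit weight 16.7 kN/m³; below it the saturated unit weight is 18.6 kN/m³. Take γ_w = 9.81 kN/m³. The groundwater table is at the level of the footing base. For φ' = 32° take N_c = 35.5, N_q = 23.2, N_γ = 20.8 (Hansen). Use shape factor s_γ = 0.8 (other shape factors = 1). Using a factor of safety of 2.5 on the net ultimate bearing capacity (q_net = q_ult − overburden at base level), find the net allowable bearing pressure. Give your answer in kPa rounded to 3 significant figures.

q_all(net) ≈ 288 kPa

Overburden at base level: q = 16.7 × 1.73 = 28.891 kPa.
Below the base the soil is submerged, so the ½γBN_γ term uses γ' = 18.6 − 9.81 = 8.79 kN/m³.
Surcharge term q·N_q = 28.891 × 23.2 = 670.27 kPa; self-weight term 0.5·γ·B·N_γ·s_γ = 0.5 × 8.79 × 1.09 × 20.8 × 0.8 = 79.715 kPa.
q_ult = 670.27 + 79.715 = 749.99 kPa.
q_net = 749.99 − 28.891 = 721.09 kPa.
q_all(net) = 721.09 / 2.5 = 288.44 kPa.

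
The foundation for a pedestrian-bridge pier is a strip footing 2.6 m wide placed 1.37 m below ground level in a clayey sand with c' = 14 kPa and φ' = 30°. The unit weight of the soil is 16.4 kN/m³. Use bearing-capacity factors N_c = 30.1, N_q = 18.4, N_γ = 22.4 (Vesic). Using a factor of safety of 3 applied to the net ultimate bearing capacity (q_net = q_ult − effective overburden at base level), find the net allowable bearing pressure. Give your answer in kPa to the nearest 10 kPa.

Overburden at base level: q = 16.4 × 1.37 = 22.468 kPa.
Cohesion term c·N_c = 14 × 30.1 = 421.4 kPa; surcharge term q·N_q = 22.468 × 18.4 = 413.41 kPa; self-weight term 0.5·γ·B·N_γ = 0.5 × 16.4 × 2.6 × 22.4 = 477.57 kPa.
q_ult = 421.4 + 413.41 + 477.57 = 1312.4 kPa.
Net ultimate: q_net = 1312.4 − 22.468 = 1289.9 kPa.
q_all(net) = 1289.9 / 3 = 429.97 kPa.

q_all(net) ≈ 430 kPa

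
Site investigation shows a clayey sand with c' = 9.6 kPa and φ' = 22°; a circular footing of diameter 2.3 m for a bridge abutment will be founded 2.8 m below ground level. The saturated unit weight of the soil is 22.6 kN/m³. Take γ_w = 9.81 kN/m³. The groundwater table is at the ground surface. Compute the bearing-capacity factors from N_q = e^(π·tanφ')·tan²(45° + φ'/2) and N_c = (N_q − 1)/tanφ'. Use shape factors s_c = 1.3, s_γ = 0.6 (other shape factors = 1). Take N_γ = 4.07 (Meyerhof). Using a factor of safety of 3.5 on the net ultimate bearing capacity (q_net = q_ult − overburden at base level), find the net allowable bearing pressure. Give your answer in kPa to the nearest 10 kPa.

q_all(net) ≈ 140 kPa

N_q = e^(π·tan22°)·tan²(56°) = 7.82; N_c = (N_q − 1)/tanφ' = 16.88.
With the water table at the surface the whole profile is submerged: γ' = 22.6 − 9.81 = 12.79 kN/m³, so q = γ'·D_f = 35.812 kPa; the same γ' applies in the ½γBN_γ term.
q_ult = c·N_c·s_c + q·N_q + 0.5·γ·B·N_γ·s_γ
     = 9.6 × 16.883 × 1.3 + 35.812 × 7.8211 + 0.5 × 12.79 × 2.3 × 4.07 × 0.6
     = 210.7 + 280.09 + 35.918 = 526.71 kPa.
q_net = 526.71 − 35.812 = 490.89 kPa.
q_all(net) = 490.89 / 3.5 = 140.26 kPa.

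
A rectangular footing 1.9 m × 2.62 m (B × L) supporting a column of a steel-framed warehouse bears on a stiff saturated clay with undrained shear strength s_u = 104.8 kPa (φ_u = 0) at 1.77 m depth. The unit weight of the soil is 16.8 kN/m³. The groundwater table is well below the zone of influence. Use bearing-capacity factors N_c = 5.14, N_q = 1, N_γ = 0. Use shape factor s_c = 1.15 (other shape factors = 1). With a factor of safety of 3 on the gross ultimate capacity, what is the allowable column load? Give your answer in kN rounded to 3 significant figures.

P_all ≈ 1080 kN

q = γ·D_f = 16.8 × 1.77 = 29.736 kPa.
c·N_c·s_c = 104.8 × 5.14 × 1.15 = 619.47 kPa
q·N_q = 29.736 × 1 = 29.736 kPa
q_ult = 619.47 + 29.736 = 649.21 kPa.
Gross allowable pressure q_all = 649.21 / 3 = 216.4 kPa.
Footing area = 4.978 m², so allowable column load = 216.4 × 4.978 = 1077.3 kN.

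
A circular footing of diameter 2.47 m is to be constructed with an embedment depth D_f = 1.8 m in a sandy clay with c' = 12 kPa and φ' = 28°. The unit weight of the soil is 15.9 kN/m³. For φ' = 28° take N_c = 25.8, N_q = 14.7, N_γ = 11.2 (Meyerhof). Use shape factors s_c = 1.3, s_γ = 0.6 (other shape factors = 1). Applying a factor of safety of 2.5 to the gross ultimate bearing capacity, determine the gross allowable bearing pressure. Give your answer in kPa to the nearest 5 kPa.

q_all ≈ 380 kPa

Overburden at base level: q = 15.9 × 1.8 = 28.62 kPa.
Cohesion term c·N_c·s_c = 12 × 25.8 × 1.3 = 402.48 kPa; surcharge term q·N_q = 28.62 × 14.7 = 420.71 kPa; self-weight term 0.5·γ·B·N_γ·s_γ = 0.5 × 15.9 × 2.47 × 11.2 × 0.6 = 131.96 kPa.
q_ult = 402.48 + 420.71 + 131.96 = 955.15 kPa.
q_all = q_ult / FS = 955.15 / 2.5 = 382.06 kPa.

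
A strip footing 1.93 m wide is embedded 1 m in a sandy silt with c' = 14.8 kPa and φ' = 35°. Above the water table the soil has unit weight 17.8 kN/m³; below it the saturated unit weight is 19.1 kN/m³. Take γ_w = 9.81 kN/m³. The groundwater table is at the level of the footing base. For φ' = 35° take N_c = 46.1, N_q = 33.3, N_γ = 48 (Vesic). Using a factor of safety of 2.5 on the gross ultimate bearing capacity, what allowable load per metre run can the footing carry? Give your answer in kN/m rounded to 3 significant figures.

Overburden at base level: q = 17.8 × 1 = 17.8 kPa.
Below the base the soil is submerged, so the ½γBN_γ term uses γ' = 19.1 − 9.81 = 9.29 kN/m³.
Cohesion term c·N_c = 14.8 × 46.1 = 682.28 kPa; surcharge term q·N_q = 17.8 × 33.3 = 592.74 kPa; self-weight term 0.5·γ·B·N_γ = 0.5 × 9.29 × 1.93 × 48 = 430.31 kPa.
q_ult = 682.28 + 592.74 + 430.31 = 1705.3 kPa.
Gross allowable pressure q_all = 1705.3 / 2.5 = 682.13 kPa.
Allowable wall load = q_all × B = 682.13 × 1.93 = 1316.5 kN per metre run.

≈ 1320 kN/m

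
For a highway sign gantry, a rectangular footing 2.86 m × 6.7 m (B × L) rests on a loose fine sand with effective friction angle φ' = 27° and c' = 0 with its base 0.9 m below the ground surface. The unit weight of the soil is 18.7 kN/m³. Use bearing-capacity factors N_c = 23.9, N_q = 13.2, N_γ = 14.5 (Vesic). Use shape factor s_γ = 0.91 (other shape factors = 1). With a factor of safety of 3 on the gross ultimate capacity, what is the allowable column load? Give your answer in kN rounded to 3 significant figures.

Effective surcharge at the founding depth q = γ·D_f = 18.7 × 0.9 = 16.83 kPa.
q_ult = q·N_q + 0.5·γ·B·N_γ·s_γ
     = 16.83 × 13.2 + 0.5 × 18.7 × 2.86 × 14.5 × 0.91
     = 222.16 + 352.85 = 575 kPa.
Gross allowable pressure q_all = 575 / 3 = 191.67 kPa.
Footing area = 19.162 m², so allowable column load = 191.67 × 19.162 = 3672.7 kN.

P_all ≈ 3670 kN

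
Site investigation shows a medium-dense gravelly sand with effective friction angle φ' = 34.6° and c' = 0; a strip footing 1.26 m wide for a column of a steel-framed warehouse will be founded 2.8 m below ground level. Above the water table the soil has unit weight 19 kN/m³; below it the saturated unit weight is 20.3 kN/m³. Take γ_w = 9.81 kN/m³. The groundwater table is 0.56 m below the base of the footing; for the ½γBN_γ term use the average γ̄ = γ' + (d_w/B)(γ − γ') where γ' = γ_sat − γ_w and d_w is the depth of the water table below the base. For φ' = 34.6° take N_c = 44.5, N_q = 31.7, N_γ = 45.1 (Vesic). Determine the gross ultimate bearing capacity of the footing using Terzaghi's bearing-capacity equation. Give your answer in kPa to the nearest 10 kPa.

q_ult ≈ 2090 kPa

q = γ·D_f = 19 × 2.8 = 53.2 kPa.
γ' = 10.49 kN/m³; averaging over the depth B below the base, γ̄ = γ' + (d_w/B)(γ − γ') = 14.272 kN/m³.
q·N_q = 53.2 × 31.7 = 1686.4 kPa
0.5·γ·B·N_γ = 0.5 × 14.272 × 1.26 × 45.1 = 405.52 kPa
q_ult = 1686.4 + 405.52 = 2092 kPa.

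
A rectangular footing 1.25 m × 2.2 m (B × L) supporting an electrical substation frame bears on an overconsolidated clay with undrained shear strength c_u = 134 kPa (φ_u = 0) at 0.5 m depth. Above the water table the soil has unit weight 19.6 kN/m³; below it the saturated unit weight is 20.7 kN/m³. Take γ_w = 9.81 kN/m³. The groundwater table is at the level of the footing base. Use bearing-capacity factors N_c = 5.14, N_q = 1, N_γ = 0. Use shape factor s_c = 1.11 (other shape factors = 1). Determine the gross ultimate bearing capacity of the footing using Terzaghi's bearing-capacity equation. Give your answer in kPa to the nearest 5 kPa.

Overburden at base level: q = 19.6 × 0.5 = 9.8 kPa.
Cohesion term c·N_c·s_c = 134 × 5.14 × 1.11 = 764.52 kPa; surcharge term q·N_q = 9.8 × 1 = 9.8 kPa.
q_ult = 764.52 + 9.8 = 774.32 kPa.

q_ult ≈ 775 kPa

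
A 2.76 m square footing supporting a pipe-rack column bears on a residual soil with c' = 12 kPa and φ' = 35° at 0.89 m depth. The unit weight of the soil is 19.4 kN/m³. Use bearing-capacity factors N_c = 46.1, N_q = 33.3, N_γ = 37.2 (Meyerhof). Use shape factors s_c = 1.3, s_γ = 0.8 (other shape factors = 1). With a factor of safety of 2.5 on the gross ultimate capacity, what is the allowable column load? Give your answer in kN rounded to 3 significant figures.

Overburden at base level: q = 19.4 × 0.89 = 17.266 kPa.
Cohesion term c·N_c·s_c = 12 × 46.1 × 1.3 = 719.16 kPa; surcharge term q·N_q = 17.266 × 33.3 = 574.96 kPa; self-weight term 0.5·γ·B·N_γ·s_γ = 0.5 × 19.4 × 2.76 × 37.2 × 0.8 = 796.73 kPa.
q_ult = 719.16 + 574.96 + 796.73 = 2090.9 kPa.
Gross allowable pressure q_all = 2090.9 / 2.5 = 836.34 kPa.
Footing area = 7.6176 m², so allowable column load = 836.34 × 7.6176 = 6370.9 kN.

P_all ≈ 6370 kN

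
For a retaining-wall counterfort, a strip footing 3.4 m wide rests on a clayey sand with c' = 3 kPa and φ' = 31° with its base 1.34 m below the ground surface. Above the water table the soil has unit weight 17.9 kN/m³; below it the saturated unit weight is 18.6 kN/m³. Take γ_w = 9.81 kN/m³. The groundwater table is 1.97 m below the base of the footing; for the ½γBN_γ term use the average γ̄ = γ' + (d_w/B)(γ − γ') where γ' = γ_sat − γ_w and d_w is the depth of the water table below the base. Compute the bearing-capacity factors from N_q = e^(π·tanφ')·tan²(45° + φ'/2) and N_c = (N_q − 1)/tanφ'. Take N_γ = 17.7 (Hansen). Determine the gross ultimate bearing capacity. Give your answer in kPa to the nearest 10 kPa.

q_ult ≈ 1020 kPa

tan31° = 0.6009, so N_q = e^(π×0.6009)·tan²(60.5°) = 6.604 × 3.124 = 20.63.
N_c = (20.63 − 1)/tan31° = 32.67.
Effective surcharge at the founding depth q = γ·D_f = 17.9 × 1.34 = 23.986 kPa.
With d_w = 1.97 m < B, γ̄ = 8.79 + (1.97/3.4) × (17.9 − 8.79) = 14.068 kN/m³.
q_ult = c·N_c + q·N_q + 0.5·γ·B·N_γ
     = 3 × 32.671 + 23.986 × 20.631 + 0.5 × 14.068 × 3.4 × 17.7
     = 98.013 + 494.85 + 423.32 = 1016.2 kPa.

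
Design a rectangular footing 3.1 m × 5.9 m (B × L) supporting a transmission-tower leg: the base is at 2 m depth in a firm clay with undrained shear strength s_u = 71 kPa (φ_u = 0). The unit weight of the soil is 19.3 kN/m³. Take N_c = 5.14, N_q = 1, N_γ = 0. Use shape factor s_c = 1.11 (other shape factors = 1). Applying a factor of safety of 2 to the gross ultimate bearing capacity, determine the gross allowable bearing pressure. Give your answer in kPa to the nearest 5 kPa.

q_all ≈ 220 kPa

q = γ·D_f = 19.3 × 2 = 38.6 kPa.
c·N_c·s_c = 71 × 5.14 × 1.11 = 405.08 kPa
q·N_q = 38.6 × 1 = 38.6 kPa
q_ult = 405.08 + 38.6 = 443.68 kPa.
q_all = q_ult / FS = 443.68 / 2 = 221.84 kPa.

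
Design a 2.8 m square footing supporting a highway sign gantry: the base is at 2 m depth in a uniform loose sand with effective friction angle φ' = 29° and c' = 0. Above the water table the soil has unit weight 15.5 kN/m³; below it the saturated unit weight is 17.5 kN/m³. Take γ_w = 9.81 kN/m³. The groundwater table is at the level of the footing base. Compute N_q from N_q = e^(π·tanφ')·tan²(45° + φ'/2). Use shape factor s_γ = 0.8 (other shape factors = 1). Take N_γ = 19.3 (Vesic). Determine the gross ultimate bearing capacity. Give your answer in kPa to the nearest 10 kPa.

q_ult ≈ 680 kPa

tan29° = 0.5543, so N_q = e^(π×0.5543)·tan²(59.5°) = 5.705 × 2.882 = 16.44.
Effective surcharge at the founding depth q = γ·D_f = 15.5 × 2 = 31 kPa.
The water table coincides with the base, so in the self-weight term γ → γ' = 7.69 kN/m³.
q_ult = q·N_q + 0.5·γ·B·N_γ·s_γ
     = 31 × 16.443 + 0.5 × 7.69 × 2.8 × 19.3 × 0.8
     = 509.74 + 166.23 = 675.97 kPa.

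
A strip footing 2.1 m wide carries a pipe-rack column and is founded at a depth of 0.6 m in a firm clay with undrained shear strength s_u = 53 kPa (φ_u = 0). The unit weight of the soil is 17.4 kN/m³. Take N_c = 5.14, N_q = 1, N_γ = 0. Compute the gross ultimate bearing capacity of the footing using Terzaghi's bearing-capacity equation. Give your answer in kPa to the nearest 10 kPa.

q_ult ≈ 280 kPa

Overburden at base level: q = 17.4 × 0.6 = 10.44 kPa.
Cohesion term c·N_c = 53 × 5.14 = 272.42 kPa; surcharge term q·N_q = 10.44 × 1 = 10.44 kPa.
q_ult = 272.42 + 10.44 = 282.86 kPa.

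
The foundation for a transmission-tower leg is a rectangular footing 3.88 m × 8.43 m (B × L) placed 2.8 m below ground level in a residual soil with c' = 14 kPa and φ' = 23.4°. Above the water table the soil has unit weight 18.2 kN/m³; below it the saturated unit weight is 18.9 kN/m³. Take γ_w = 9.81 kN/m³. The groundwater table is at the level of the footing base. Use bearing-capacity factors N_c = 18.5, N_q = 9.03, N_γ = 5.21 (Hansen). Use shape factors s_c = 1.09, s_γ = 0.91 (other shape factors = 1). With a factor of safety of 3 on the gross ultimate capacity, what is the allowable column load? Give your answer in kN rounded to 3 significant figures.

q = γ·D_f = 18.2 × 2.8 = 50.96 kPa.
For the ½γBN_γ term take γ' = 18.9 − 9.81 = 9.09 kN/m³ (soil below base is submerged).
c·N_c·s_c = 14 × 18.5 × 1.09 = 282.31 kPa
q·N_q = 50.96 × 9.03 = 460.17 kPa
0.5·γ·B·N_γ·s_γ = 0.5 × 9.09 × 3.88 × 5.21 × 0.91 = 83.607 kPa
q_ult = 282.31 + 460.17 + 83.607 = 826.09 kPa.
Gross allowable pressure q_all = 826.09 / 3 = 275.36 kPa.
Footing area = 32.7084 m², so allowable column load = 275.36 × 32.7084 = 9006.7 kN.

P_all ≈ 9010 kN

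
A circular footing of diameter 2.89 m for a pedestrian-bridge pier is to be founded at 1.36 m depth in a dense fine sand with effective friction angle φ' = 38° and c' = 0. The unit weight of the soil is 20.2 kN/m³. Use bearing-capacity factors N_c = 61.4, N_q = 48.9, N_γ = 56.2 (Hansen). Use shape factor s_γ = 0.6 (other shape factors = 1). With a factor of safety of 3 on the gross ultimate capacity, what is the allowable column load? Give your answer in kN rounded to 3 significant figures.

P_all ≈ 5090 kN

Overburden at base level: q = 20.2 × 1.36 = 27.472 kPa.
Surcharge term q·N_q = 27.472 × 48.9 = 1343.4 kPa; self-weight term 0.5·γ·B·N_γ·s_γ = 0.5 × 20.2 × 2.89 × 56.2 × 0.6 = 984.25 kPa.
q_ult = 1343.4 + 984.25 = 2327.6 kPa.
Gross allowable pressure q_all = 2327.6 / 3 = 775.88 kPa.
Footing area = 6.5597 m², so allowable column load = 775.88 × 6.5597 = 5089.5 kN.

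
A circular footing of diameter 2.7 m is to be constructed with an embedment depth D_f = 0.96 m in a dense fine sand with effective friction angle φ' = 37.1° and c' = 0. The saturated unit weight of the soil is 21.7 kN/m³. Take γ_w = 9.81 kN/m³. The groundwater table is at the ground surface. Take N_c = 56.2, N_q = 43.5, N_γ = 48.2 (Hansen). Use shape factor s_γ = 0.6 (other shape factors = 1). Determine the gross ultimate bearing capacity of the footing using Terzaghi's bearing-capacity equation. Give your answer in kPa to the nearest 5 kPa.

q_ult ≈ 960 kPa

With the water table at the surface the whole profile is submerged: γ' = 21.7 − 9.81 = 11.89 kN/m³, so q = γ'·D_f = 11.414 kPa; the same γ' applies in the ½γBN_γ term.
q_ult = q·N_q + 0.5·γ·B·N_γ·s_γ
     = 11.414 × 43.5 + 0.5 × 11.89 × 2.7 × 48.2 × 0.6
     = 496.53 + 464.21 = 960.74 kPa.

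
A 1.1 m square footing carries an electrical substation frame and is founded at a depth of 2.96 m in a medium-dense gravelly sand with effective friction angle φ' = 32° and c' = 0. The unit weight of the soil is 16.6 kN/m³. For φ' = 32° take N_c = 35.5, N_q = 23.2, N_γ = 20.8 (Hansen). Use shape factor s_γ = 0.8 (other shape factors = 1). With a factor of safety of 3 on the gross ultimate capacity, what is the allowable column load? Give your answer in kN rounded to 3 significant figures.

P_all ≈ 521 kN

Effective surcharge at the founding depth q = γ·D_f = 16.6 × 2.96 = 49.136 kPa.
q_ult = q·N_q + 0.5·γ·B·N_γ·s_γ
     = 49.136 × 23.2 + 0.5 × 16.6 × 1.1 × 20.8 × 0.8
     = 1140 + 151.92 = 1291.9 kPa.
Gross allowable pressure q_all = 1291.9 / 3 = 430.63 kPa.
Footing area = 1.21 m², so allowable column load = 430.63 × 1.21 = 521.06 kN.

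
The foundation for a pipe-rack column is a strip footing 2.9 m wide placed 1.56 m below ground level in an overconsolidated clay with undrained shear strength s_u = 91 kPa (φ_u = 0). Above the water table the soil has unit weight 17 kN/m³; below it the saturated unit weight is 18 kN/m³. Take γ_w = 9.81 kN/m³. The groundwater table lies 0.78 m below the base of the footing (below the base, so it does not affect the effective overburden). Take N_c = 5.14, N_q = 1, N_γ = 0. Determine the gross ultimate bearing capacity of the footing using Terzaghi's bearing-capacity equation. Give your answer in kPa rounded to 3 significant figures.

q_ult ≈ 494 kPa

Effective surcharge at the founding depth q = γ·D_f = 17 × 1.56 = 26.52 kPa.
q_ult = c·N_c + q·N_q
     = 91 × 5.14 + 26.52 × 1
     = 467.74 + 26.52 = 494.26 kPa.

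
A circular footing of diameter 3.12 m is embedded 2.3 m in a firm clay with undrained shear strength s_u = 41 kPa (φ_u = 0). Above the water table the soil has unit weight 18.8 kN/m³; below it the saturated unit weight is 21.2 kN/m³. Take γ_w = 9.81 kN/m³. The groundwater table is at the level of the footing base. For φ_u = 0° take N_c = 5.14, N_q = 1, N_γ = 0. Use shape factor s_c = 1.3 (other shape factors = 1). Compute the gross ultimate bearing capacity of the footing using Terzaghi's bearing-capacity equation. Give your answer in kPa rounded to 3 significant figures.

Overburden at base level: q = 18.8 × 2.3 = 43.24 kPa.
Cohesion term c·N_c·s_c = 41 × 5.14 × 1.3 = 273.96 kPa; surcharge term q·N_q = 43.24 × 1 = 43.24 kPa.
q_ult = 273.96 + 43.24 = 317.2 kPa.

q_ult ≈ 317 kPa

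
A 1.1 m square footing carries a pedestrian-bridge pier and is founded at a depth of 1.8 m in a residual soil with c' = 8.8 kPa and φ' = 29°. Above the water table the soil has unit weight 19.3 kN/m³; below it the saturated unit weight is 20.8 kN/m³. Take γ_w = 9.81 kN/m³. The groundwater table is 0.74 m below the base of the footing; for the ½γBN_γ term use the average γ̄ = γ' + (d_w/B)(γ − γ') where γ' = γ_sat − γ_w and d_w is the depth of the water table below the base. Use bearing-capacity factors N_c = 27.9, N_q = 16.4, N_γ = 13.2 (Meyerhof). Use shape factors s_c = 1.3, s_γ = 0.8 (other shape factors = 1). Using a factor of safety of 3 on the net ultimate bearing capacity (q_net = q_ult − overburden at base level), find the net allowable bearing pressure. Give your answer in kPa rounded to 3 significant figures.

q_all(net) ≈ 317 kPa

Effective surcharge at the founding depth q = γ·D_f = 19.3 × 1.8 = 34.74 kPa.
With d_w = 0.74 m < B, γ̄ = 10.99 + (0.74/1.1) × (19.3 − 10.99) = 16.58 kN/m³.
q_ult = c·N_c·s_c + q·N_q + 0.5·γ·B·N_γ·s_γ
     = 8.8 × 27.9 × 1.3 + 34.74 × 16.4 + 0.5 × 16.58 × 1.1 × 13.2 × 0.8
     = 319.18 + 569.74 + 96.299 = 985.21 kPa.
q_net = 985.21 − 34.74 = 950.47 kPa.
q_all(net) = 950.47 / 3 = 316.82 kPa.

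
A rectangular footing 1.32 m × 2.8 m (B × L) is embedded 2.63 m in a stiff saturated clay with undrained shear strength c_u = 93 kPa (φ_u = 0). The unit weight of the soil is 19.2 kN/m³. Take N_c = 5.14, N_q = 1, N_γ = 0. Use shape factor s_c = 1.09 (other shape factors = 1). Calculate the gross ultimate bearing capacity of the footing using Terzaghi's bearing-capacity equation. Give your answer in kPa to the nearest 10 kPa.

q_ult ≈ 570 kPa

q = γ·D_f = 19.2 × 2.63 = 50.496 kPa.
c·N_c·s_c = 93 × 5.14 × 1.09 = 521.04 kPa
q·N_q = 50.496 × 1 = 50.496 kPa
q_ult = 521.04 + 50.496 = 571.54 kPa.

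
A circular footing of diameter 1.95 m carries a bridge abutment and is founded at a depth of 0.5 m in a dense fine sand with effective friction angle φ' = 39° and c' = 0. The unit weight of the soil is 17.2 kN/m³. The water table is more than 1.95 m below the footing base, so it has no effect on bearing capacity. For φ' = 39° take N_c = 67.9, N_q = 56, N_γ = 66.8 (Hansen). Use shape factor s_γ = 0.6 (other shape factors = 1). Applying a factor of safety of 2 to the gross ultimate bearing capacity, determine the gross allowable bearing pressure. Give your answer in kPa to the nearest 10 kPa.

q = γ·D_f = 17.2 × 0.5 = 8.6 kPa.
q·N_q = 8.6 × 56 = 481.6 kPa
0.5·γ·B·N_γ·s_γ = 0.5 × 17.2 × 1.95 × 66.8 × 0.6 = 672.14 kPa
q_ult = 481.6 + 672.14 = 1153.7 kPa.
q_all = q_ult / FS = 1153.7 / 2 = 576.87 kPa.

q_all ≈ 580 kPa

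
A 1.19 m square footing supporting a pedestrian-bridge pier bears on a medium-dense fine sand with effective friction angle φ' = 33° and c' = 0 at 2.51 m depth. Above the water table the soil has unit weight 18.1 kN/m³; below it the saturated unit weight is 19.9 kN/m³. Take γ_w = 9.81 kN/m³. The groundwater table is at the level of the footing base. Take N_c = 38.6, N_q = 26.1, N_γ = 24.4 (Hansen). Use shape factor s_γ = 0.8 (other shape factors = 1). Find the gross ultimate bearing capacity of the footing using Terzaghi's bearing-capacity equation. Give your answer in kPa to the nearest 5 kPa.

Overburden at base level: q = 18.1 × 2.51 = 45.431 kPa.
Below the base the soil is submerged, so the ½γBN_γ term uses γ' = 19.9 − 9.81 = 10.09 kN/m³.
Surcharge term q·N_q = 45.431 × 26.1 = 1185.7 kPa; self-weight term 0.5·γ·B·N_γ·s_γ = 0.5 × 10.09 × 1.19 × 24.4 × 0.8 = 117.19 kPa.
q_ult = 1185.7 + 117.19 = 1302.9 kPa.

q_ult ≈ 1305 kPa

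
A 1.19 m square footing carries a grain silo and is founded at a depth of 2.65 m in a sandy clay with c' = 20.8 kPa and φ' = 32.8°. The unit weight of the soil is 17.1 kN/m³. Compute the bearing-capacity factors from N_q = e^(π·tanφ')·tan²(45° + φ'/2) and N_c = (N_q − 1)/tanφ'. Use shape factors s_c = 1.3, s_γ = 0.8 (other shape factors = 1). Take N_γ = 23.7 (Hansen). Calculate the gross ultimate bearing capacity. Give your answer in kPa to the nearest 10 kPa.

q_ult ≈ 2370 kPa

tan32.8° = 0.6445, so N_q = e^(π×0.6445)·tan²(61.4°) = 7.573 × 3.364 = 25.48.
N_c = (25.48 − 1)/tan32.8° = 37.98.
Effective surcharge at the founding depth q = γ·D_f = 17.1 × 2.65 = 45.315 kPa.
q_ult = c·N_c·s_c + q·N_q + 0.5·γ·B·N_γ·s_γ
     = 20.8 × 37.98 × 1.3 + 45.315 × 25.477 + 0.5 × 17.1 × 1.19 × 23.7 × 0.8
     = 1027 + 1154.5 + 192.91 = 2374.4 kPa.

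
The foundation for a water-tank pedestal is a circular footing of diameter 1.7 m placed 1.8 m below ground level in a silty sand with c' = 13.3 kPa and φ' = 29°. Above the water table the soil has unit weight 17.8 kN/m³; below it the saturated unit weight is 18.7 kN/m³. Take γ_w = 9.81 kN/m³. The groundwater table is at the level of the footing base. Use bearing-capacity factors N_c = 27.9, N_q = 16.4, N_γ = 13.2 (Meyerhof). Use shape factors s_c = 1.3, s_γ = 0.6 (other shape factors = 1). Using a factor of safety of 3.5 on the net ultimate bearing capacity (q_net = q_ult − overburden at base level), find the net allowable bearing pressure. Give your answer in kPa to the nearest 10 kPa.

Effective surcharge at the founding depth q = γ·D_f = 17.8 × 1.8 = 32.04 kPa.
The water table coincides with the base, so in the self-weight term γ → γ' = 8.89 kN/m³.
q_ult = c·N_c·s_c + q·N_q + 0.5·γ·B·N_γ·s_γ
     = 13.3 × 27.9 × 1.3 + 32.04 × 16.4 + 0.5 × 8.89 × 1.7 × 13.2 × 0.6
     = 482.39 + 525.46 + 59.847 = 1067.7 kPa.
q_net = 1067.7 − 32.04 = 1035.7 kPa.
q_all(net) = 1035.7 / 3.5 = 295.9 kPa.

q_all(net) ≈ 300 kPa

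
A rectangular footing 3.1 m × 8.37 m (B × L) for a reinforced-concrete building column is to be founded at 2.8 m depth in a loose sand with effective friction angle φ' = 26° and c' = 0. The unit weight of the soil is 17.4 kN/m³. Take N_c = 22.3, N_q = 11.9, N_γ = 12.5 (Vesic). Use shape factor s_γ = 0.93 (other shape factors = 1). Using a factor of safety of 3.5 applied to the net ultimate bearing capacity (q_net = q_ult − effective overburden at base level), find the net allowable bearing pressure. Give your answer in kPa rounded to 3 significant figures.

q_all(net) ≈ 241 kPa

Overburden at base level: q = 17.4 × 2.8 = 48.72 kPa.
Surcharge term q·N_q = 48.72 × 11.9 = 579.77 kPa; self-weight term 0.5·γ·B·N_γ·s_γ = 0.5 × 17.4 × 3.1 × 12.5 × 0.93 = 313.53 kPa.
q_ult = 579.77 + 313.53 = 893.29 kPa.
Net ultimate: q_net = 893.29 − 48.72 = 844.57 kPa.
q_all(net) = 844.57 / 3.5 = 241.31 kPa.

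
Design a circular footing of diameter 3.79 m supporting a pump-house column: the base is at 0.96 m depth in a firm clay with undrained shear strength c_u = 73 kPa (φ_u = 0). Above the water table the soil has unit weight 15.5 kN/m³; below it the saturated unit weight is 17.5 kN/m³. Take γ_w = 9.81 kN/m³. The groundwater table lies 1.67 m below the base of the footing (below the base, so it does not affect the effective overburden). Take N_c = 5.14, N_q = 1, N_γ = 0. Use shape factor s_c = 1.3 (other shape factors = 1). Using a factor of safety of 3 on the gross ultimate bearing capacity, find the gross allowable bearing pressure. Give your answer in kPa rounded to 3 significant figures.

q_all ≈ 168 kPa

q = γ·D_f = 15.5 × 0.96 = 14.88 kPa.
c·N_c·s_c = 73 × 5.14 × 1.3 = 487.79 kPa
q·N_q = 14.88 × 1 = 14.88 kPa
q_ult = 487.79 + 14.88 = 502.67 kPa.
q_all = 502.67 / 3 = 167.56 kPa.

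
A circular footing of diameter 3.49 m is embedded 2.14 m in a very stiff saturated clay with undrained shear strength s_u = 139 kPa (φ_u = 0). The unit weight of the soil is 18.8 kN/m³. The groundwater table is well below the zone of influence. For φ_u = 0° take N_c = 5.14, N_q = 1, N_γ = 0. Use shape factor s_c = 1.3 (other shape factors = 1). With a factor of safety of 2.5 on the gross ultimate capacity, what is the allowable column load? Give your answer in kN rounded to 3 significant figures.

Effective surcharge at the founding depth q = γ·D_f = 18.8 × 2.14 = 40.232 kPa.
q_ult = c·N_c·s_c + q·N_q
     = 139 × 5.14 × 1.3 + 40.232 × 1
     = 928.8 + 40.232 = 969.03 kPa.
Gross allowable pressure q_all = 969.03 / 2.5 = 387.61 kPa.
Footing area = 9.5662 m², so allowable column load = 387.61 × 9.5662 = 3708 kN.

P_all ≈ 3710 kN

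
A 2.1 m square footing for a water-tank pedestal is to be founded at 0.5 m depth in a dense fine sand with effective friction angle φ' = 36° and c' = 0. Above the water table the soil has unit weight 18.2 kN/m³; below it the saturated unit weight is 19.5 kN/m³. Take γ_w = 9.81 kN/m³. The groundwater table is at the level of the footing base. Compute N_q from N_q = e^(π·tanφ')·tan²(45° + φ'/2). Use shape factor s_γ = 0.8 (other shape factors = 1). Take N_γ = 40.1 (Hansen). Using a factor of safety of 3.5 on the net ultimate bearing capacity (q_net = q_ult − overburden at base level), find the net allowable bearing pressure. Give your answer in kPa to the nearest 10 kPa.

q_all(net) ≈ 190 kPa

N_q = e^(π·tan36°)·tan²(63°) = 37.75.
Overburden at base level: q = 18.2 × 0.5 = 9.1 kPa.
Below the base the soil is submerged, so the ½γBN_γ term uses γ' = 19.5 − 9.81 = 9.69 kN/m³.
Surcharge term q·N_q = 9.1 × 37.752 = 343.55 kPa; self-weight term 0.5·γ·B·N_γ·s_γ = 0.5 × 9.69 × 2.1 × 40.1 × 0.8 = 326.4 kPa.
q_ult = 343.55 + 326.4 = 669.95 kPa.
q_net = 669.95 − 9.1 = 660.85 kPa.
q_all(net) = 660.85 / 3.5 = 188.81 kPa.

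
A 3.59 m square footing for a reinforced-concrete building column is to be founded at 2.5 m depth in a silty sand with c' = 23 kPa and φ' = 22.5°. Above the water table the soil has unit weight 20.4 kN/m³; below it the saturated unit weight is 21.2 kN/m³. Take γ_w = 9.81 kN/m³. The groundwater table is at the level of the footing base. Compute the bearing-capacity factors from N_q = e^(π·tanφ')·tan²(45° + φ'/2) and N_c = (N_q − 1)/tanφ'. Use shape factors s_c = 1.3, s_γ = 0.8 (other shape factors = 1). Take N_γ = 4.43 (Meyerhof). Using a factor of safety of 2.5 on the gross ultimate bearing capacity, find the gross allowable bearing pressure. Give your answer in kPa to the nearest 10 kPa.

N_q = e^(π·tan22.5°)·tan²(56.25°) = 8.23; N_c = (N_q − 1)/tanφ' = 17.45.
Effective surcharge at the founding depth q = γ·D_f = 20.4 × 2.5 = 51 kPa.
The water table coincides with the base, so in the self-weight term γ → γ' = 11.39 kN/m³.
q_ult = c·N_c·s_c + q·N_q + 0.5·γ·B·N_γ·s_γ
     = 23 × 17.453 × 1.3 + 51 × 8.2292 + 0.5 × 11.39 × 3.59 × 4.43 × 0.8
     = 521.84 + 419.69 + 72.457 = 1014 kPa.
q_all = 1014 / 2.5 = 405.59 kPa.

q_all ≈ 410 kPa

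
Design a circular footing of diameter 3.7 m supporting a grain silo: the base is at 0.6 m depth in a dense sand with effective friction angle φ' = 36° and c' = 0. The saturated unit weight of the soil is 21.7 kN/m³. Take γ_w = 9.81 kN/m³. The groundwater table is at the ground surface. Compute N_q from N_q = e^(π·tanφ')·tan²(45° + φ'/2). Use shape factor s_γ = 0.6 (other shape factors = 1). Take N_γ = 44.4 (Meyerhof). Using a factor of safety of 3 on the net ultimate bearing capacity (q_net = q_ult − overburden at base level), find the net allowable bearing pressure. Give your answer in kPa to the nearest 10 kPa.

N_q = e^(π·tan36°)·tan²(63°) = 37.75.
With the water table at the surface the whole profile is submerged: γ' = 21.7 − 9.81 = 11.89 kN/m³, so q = γ'·D_f = 7.134 kPa; the same γ' applies in the ½γBN_γ term.
q_ult = q·N_q + 0.5·γ·B·N_γ·s_γ
     = 7.134 × 37.752 + 0.5 × 11.89 × 3.7 × 44.4 × 0.6
     = 269.33 + 585.99 = 855.31 kPa.
q_net = 855.31 − 7.134 = 848.18 kPa.
q_all(net) = 848.18 / 3 = 282.73 kPa.

q_all(net) ≈ 280 kPa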